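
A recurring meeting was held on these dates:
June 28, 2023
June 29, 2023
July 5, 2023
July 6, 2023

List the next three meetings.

July 12, 2023; July 13, 2023; July 19, 2023

The gap pattern 1, 6, 1 repeats every 2 events.
These are the Wednesdays and Thursdays of each week.
The following Wednesday is July 12, 2023.
The following Thursday is July 13, 2023.
The following Wednesday is July 19, 2023.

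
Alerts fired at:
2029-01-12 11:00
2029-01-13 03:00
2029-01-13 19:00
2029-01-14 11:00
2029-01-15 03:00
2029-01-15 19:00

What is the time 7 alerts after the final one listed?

Spacing: 16, 16, 16, 16, 16 h — constant 16 h.
2029-01-15 19:00 + 16 h = 2029-01-16 11:00.
2029-01-16 11:00 + 16 h = 2029-01-17 03:00.
2029-01-17 03:00 + 16 h = 2029-01-17 19:00.
2029-01-17 19:00 + 16 h = 2029-01-18 11:00.
2029-01-18 11:00 + 16 h = 2029-01-19 03:00.
2029-01-19 03:00 + 16 h = 2029-01-19 19:00.
2029-01-19 19:00 + 16 h = 2029-01-20 11:00.

2029-01-20 11:00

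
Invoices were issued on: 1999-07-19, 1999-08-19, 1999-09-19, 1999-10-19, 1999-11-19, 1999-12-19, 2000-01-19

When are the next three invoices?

Gaps: 31, 31, 30, 31, 30, 31 days — not constant. Every event is on the 19th of the month.
Pattern: the 19th of each month.
Next: February 2000 → 2000-02-19.
March 2000: 2000-03-19.
April 2000: 2000-04-19.

2000-02-19, 2000-03-19, 2000-04-19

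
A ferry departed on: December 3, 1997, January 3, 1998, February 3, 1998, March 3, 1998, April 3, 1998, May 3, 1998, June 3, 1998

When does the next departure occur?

Gaps: 31, 31, 28, 31, 30, 31 days — not constant. Every event is on the 3rd of the month.
Pattern: the 3rd of each month.
July 1998: July 3, 1998.

July 3, 1998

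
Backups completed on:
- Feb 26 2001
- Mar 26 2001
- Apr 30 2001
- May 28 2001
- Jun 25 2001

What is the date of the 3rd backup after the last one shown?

Sep 24 2001

Every date is a Monday; gaps 28, 35, 28, 28 days.
Each is the last Monday of its month (at least one falls on the 29th or later, ruling out '4th Monday').
July 2001 ends with Monday Jul 30 2001.
August 2001 ends with Monday Aug 27 2001.
September 2001 ends with Monday Sep 24 2001.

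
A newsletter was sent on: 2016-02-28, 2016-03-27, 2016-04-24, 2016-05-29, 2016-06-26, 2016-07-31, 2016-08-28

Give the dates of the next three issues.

Every date is a Sunday; gaps 28, 28, 35, 28, 35, 28 days.
Each is the last Sunday of its month (at least one falls on the 29th or later, ruling out '4th Sunday').
September 2016 ends with Sunday 2016-09-25.
Last Sunday of October 2016: 2016-10-30.
Last Sunday of November 2016: 2016-11-27.

2016-09-25, 2016-10-30, 2016-11-27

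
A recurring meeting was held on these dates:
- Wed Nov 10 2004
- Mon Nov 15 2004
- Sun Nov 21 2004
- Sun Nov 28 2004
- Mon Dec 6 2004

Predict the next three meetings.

Wed Dec 15 2004, Sat Dec 25 2004, Wed Jan 5 2005

Gaps: 5, 6, 7, 8 days — each gap is 1 larger than the previous one.
Next gap: 9 days. Mon Dec 6 2004 + 9 days = Wed Dec 15 2004.
Next gap: 10 days. Wed Dec 15 2004 + 10 days = Sat Dec 25 2004.
Next gap: 11 days. Sat Dec 25 2004 + 11 days = Wed Jan 5 2005.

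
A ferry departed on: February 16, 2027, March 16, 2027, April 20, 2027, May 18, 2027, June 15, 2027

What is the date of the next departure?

These are Tuesdays at 28- or 35-day spacing (28, 35, 28, 28).
The pattern: 3rd Tuesday of the month.
3rd Tuesday of July 2027: July 20, 2027.

July 20, 2027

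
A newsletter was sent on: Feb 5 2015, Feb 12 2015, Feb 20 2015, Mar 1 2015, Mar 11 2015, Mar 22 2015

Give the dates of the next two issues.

Apr 3 2015, Apr 16 2015

Gaps: 7, 8, 9, 10, 11 days — each gap is 1 larger than the previous one.
Next gap: 12 days. Mar 22 2015 + 12 days = Apr 3 2015.
Next gap: 13 days. Apr 3 2015 + 13 days = Apr 16 2015.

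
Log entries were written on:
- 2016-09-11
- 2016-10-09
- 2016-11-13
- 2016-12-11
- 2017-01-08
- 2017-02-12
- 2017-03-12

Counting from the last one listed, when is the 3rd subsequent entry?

All dates are Sundays, 28, 35, 28, 28, 35, 28 days apart.
Specifically, the 2nd Sunday of each month.
April 2017 — 2nd Sunday is 2017-04-09.
May 2017 — 2nd Sunday is 2017-05-14.
2nd Sunday of June 2017: 2017-06-11.

2017-06-11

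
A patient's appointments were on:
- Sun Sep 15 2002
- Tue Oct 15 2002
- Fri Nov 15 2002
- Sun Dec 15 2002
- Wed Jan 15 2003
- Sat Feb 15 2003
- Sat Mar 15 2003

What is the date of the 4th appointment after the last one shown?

Tue Jul 15 2003

Gaps: 30, 31, 30, 31, 31, 28 days — not constant. Every event is on the 15th of the month.
Pattern: the 15th of each month.
Next: April 2003 → Tue Apr 15 2003.
Next: May 2003 → Thu May 15 2003.
Next: June 2003 → Sun Jun 15 2003.
July 2003: Tue Jul 15 2003.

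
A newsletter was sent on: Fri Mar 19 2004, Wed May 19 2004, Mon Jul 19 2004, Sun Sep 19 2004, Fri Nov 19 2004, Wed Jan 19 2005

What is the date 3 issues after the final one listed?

Tue Jul 19 2005

The day-of-month is always 19 (61, 61, 62, 61, 61 days between events).
So this recurs on the 19th of every 2 months.
Next: March 2005 → Sat Mar 19 2005.
Next: May 2005 → Thu May 19 2005.
July 2005: Tue Jul 19 2005.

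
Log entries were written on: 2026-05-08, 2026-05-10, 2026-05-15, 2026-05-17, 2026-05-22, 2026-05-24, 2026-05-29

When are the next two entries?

2026-05-31, 2026-06-05

Every event lands on a Friday or Sunday (gaps cycle 2, 5, 2, 5, 2, 5).
So the schedule is: every Friday and Sunday.
Next Sunday: 2026-05-31.
The following Friday is 2026-06-05.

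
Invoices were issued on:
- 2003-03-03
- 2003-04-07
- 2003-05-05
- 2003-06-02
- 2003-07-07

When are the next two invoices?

2003-08-04, 2003-09-01

Gaps: 35, 28, 28, 35 days — a mix of 28 and 35. Every date is a Monday.
Each is the 1st Monday of its month.
August 2003 — 1st Monday is 2003-08-04.
1st Monday of September 2003: 2003-09-01.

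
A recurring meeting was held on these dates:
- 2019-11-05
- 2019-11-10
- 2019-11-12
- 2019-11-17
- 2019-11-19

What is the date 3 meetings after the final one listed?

2019-12-01

Every event lands on a Tuesday or Sunday (gaps cycle 5, 2, 5, 2).
So the schedule is: every Tuesday and Sunday.
Next Sunday: 2019-11-24.
The following Tuesday is 2019-11-26.
The following Sunday is 2019-12-01.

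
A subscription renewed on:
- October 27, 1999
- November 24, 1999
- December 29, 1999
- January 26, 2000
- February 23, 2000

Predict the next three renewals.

March 29, 2000; April 26, 2000; May 31, 2000

These are Wednesdays with 28, 35, 28, 28-day gaps.
Each is the final Wednesday of its month — December 29, 1999 is past the 28th, so '4th Wednesday' doesn't fit.
Last Wednesday of March 2000: March 29, 2000.
April 2000 ends with Wednesday April 26, 2000.
Last Wednesday of May 2000: May 31, 2000.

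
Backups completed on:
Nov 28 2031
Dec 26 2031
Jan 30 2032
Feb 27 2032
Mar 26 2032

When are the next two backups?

Every date is a Friday; gaps 28, 35, 28, 28 days.
Each is the last Friday of its month (at least one falls on the 29th or later, ruling out '4th Friday').
Last Friday of April 2032: Apr 30 2032.
Last Friday of May 2032: May 28 2032.

Apr 30 2032, May 28 2032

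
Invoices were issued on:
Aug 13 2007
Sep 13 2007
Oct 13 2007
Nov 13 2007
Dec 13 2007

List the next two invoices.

Each date is the 13th; the gaps (31, 30, 31, 30) track the month lengths.
The rule is the 13th of each month.
Next: January 2008 → Jan 13 2008.
February 2008: Feb 13 2008.

Jan 13 2008, Feb 13 2008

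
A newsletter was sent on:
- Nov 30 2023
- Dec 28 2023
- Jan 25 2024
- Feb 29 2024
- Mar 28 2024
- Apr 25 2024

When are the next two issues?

Every date is a Thursday; gaps 28, 28, 35, 28, 28 days.
Each is the last Thursday of its month (at least one falls on the 29th or later, ruling out '4th Thursday').
Last Thursday of May 2024: May 30 2024.
June 2024 ends with Thursday Jun 27 2024.

May 30 2024, Jun 27 2024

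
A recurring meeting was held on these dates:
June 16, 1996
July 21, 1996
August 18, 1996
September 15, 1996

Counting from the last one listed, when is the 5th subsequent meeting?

February 16, 1997

Gaps: 35, 28, 28 days — a mix of 28 and 35. Every date is a Sunday.
Each is the 3rd Sunday of its month.
3rd Sunday of October 1996: October 20, 1996.
November 1996 — 3rd Sunday is November 17, 1996.
3rd Sunday of December 1996: December 15, 1996.
January 1997 — 3rd Sunday is January 19, 1997.
February 1997 — 3rd Sunday is February 16, 1997.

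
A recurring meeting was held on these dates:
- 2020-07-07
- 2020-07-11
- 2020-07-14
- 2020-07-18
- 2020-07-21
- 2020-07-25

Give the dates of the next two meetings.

2020-07-28, 2020-08-01

The gap pattern 4, 3, 4, 3, 4 repeats every 2 events.
These are the Tuesdays and Saturdays of each week.
Next Tuesday: 2020-07-28.
Next Saturday: 2020-08-01.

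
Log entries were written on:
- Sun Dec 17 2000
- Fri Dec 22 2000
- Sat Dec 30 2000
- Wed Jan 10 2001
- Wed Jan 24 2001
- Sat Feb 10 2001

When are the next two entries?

The spacing grows by 3 each time: 5, 8, 11, 14, 17 days.
Next gap: 20 days. Sat Feb 10 2001 + 20 days = Fri Mar 2 2001.
Next gap: 23 days. Fri Mar 2 2001 + 23 days = Sun Mar 25 2001.

Fri Mar 2 2001, Sun Mar 25 2001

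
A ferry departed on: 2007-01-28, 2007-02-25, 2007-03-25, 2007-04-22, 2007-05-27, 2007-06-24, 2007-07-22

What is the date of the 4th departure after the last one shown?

Gaps: 28, 28, 28, 35, 28, 28 days — a mix of 28 and 35. Every date is a Sunday.
Each is the 4th Sunday of its month.
August 2007 — 4th Sunday is 2007-08-26.
September 2007 — 4th Sunday is 2007-09-23.
4th Sunday of October 2007: 2007-10-28.
November 2007 — 4th Sunday is 2007-11-25.

2007-11-25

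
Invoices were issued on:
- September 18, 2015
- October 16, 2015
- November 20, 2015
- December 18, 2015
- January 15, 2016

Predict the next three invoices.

Gaps: 28, 35, 28, 28 days — a mix of 28 and 35. Every date is a Friday.
Each is the 3rd Friday of its month.
3rd Friday of February 2016: February 19, 2016.
3rd Friday of March 2016: March 18, 2016.
3rd Friday of April 2016: April 15, 2016.

February 19, 2016; March 18, 2016; April 15, 2016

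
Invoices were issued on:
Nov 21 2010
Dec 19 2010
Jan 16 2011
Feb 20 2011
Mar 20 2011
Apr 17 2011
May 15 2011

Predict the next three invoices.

All dates are Sundays, 28, 28, 35, 28, 28, 28 days apart.
Specifically, the 3rd Sunday of each month.
3rd Sunday of June 2011: Jun 19 2011.
3rd Sunday of July 2011: Jul 17 2011.
August 2011 — 3rd Sunday is Aug 21 2011.

Jun 19 2011, Jul 17 2011, Aug 21 2011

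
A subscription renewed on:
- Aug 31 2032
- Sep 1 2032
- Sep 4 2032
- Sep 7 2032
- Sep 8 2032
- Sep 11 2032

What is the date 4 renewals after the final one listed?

Gaps: 1, 3, 3, 1, 3 days — not constant, but cyclic with period 3.
The events fall on every Tuesday, Wednesday and Saturday.
The following Tuesday is Sep 14 2032.
The following Wednesday is Sep 15 2032.
Next Saturday: Sep 18 2032.
The following Tuesday is Sep 21 2032.

Sep 21 2032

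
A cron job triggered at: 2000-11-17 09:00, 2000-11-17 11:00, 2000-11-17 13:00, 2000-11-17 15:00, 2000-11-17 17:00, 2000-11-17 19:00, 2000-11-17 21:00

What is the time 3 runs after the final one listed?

2000-11-18 03:00

Spacing: 2, 2, 2, 2, 2, 2 h — constant 2 h.
2000-11-17 21:00 + 2 h = 2000-11-17 23:00.
2000-11-17 23:00 + 2 h = 2000-11-18 01:00.
2000-11-18 01:00 + 2 h = 2000-11-18 03:00.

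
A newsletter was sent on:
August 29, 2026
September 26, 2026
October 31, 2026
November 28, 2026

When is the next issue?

December 26, 2026

All Saturdays; the gaps (28, 35, 28) vary with month length.
This is the last Saturday of each month.
Last Saturday of December 2026: December 26, 2026.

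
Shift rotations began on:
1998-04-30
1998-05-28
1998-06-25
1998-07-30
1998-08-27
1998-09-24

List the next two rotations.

All Thursdays; the gaps (28, 28, 35, 28, 28) vary with month length.
This is the last Thursday of each month.
October 1998 ends with Thursday 1998-10-29.
Last Thursday of November 1998: 1998-11-26.

1998-10-29, 1998-11-26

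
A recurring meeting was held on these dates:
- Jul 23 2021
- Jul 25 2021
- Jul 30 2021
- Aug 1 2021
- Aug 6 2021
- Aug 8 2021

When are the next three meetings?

Gaps: 2, 5, 2, 5, 2 days — not constant, but cyclic with period 2.
The events fall on every Friday and Sunday.
Next Friday: Aug 13 2021.
Next Sunday: Aug 15 2021.
The following Friday is Aug 20 2021.

Aug 13 2021, Aug 15 2021, Aug 20 2021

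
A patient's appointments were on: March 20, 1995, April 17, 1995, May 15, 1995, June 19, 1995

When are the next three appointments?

Gaps: 28, 28, 35 days — a mix of 28 and 35. Every date is a Monday.
Each is the 3rd Monday of its month.
3rd Monday of July 1995: July 17, 1995.
3rd Monday of August 1995: August 21, 1995.
3rd Monday of September 1995: September 18, 1995.

July 17, 1995; August 21, 1995; September 18, 1995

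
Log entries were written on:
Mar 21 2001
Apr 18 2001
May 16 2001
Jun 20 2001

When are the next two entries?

Jul 18 2001, Aug 15 2001

These are Wednesdays at 28- or 35-day spacing (28, 28, 35).
The pattern: 3rd Wednesday of the month.
3rd Wednesday of July 2001: Jul 18 2001.
3rd Wednesday of August 2001: Aug 15 2001.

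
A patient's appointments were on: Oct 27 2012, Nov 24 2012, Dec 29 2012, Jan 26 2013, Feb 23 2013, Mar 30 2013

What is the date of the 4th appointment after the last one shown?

Jul 27 2013

Every date is a Saturday; gaps 28, 35, 28, 28, 35 days.
Each is the last Saturday of its month (at least one falls on the 29th or later, ruling out '4th Saturday').
Last Saturday of April 2013: Apr 27 2013.
Last Saturday of May 2013: May 25 2013.
Last Saturday of June 2013: Jun 29 2013.
July 2013 ends with Saturday Jul 27 2013.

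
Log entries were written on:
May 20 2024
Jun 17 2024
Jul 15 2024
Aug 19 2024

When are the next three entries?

Gaps: 28, 28, 35 days — a mix of 28 and 35. Every date is a Monday.
Each is the 3rd Monday of its month.
3rd Monday of September 2024: Sep 16 2024.
3rd Monday of October 2024: Oct 21 2024.
November 2024 — 3rd Monday is Nov 18 2024.

Sep 16 2024, Oct 21 2024, Nov 18 2024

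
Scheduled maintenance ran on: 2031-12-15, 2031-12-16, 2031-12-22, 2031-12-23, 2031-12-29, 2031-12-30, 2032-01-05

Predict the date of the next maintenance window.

The gap pattern 1, 6, 1, 6, 1, 6 repeats every 2 events.
These are the Mondays and Tuesdays of each week.
The following Tuesday is 2032-01-06.

2032-01-06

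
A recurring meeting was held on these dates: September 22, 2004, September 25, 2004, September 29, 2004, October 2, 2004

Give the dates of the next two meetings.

October 6, 2004; October 9, 2004

Every event lands on a Wednesday or Saturday (gaps cycle 3, 4, 3).
So the schedule is: every Wednesday and Saturday.
The following Wednesday is October 6, 2004.
The following Saturday is October 9, 2004.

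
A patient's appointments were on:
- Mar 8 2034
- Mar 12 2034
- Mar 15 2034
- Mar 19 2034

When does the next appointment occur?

Every event lands on a Wednesday or Sunday (gaps cycle 4, 3, 4).
So the schedule is: every Wednesday and Sunday.
The following Wednesday is Mar 22 2034.

Mar 22 2034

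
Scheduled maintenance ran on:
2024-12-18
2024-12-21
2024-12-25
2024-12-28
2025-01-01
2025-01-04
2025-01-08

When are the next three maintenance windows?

Gaps: 3, 4, 3, 4, 3, 4 days — not constant, but cyclic with period 2.
The events fall on every Wednesday and Saturday.
The following Saturday is 2025-01-11.
Next Wednesday: 2025-01-15.
Next Saturday: 2025-01-18.

2025-01-11, 2025-01-15, 2025-01-18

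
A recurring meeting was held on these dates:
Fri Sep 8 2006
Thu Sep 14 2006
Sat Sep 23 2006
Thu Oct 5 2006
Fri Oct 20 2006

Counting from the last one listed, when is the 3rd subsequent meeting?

Intervals are 6, 9, 12, 15 days — an arithmetic progression with common difference 3.
Next gap: 18 days. Fri Oct 20 2006 + 18 days = Tue Nov 7 2006.
Next gap: 21 days. Tue Nov 7 2006 + 21 days = Tue Nov 28 2006.
Next gap: 24 days. Tue Nov 28 2006 + 24 days = Fri Dec 22 2006.

Fri Dec 22 2006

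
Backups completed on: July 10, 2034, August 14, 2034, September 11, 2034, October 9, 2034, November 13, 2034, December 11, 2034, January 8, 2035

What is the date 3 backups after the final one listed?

All dates are Mondays, 35, 28, 28, 35, 28, 28 days apart.
Specifically, the 2nd Monday of each month.
2nd Monday of February 2035: February 12, 2035.
2nd Monday of March 2035: March 12, 2035.
April 2035 — 2nd Monday is April 9, 2035.

April 9, 2035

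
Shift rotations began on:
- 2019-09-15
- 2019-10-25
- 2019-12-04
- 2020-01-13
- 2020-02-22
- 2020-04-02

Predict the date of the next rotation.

2020-05-12

The spacing is 40, 40, 40, 40, 40 days — always 40 days.
2020-04-02 + 40 days = 2020-05-12.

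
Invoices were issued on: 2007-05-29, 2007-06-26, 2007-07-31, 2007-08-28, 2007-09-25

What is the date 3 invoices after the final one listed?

These are Tuesdays with 28, 35, 28, 28-day gaps.
Each is the final Tuesday of its month — 2007-05-29 is past the 28th, so '4th Tuesday' doesn't fit.
Last Tuesday of October 2007: 2007-10-30.
November 2007 ends with Tuesday 2007-11-27.
Last Tuesday of December 2007: 2007-12-25.

2007-12-25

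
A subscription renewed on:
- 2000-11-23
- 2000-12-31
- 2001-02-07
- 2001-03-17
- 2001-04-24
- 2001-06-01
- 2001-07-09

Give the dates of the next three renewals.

Every event comes 38 days after the last (38, 38, 38, 38, 38, 38).
2001-07-09 + 38 days = 2001-08-16.
2001-08-16 + 38 days = 2001-09-23.
2001-09-23 + 38 days = 2001-10-31.

2001-08-16, 2001-09-23, 2001-10-31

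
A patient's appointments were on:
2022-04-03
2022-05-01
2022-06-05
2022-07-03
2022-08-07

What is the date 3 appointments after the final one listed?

All dates are Sundays, 28, 35, 28, 35 days apart.
Specifically, the 1st Sunday of each month.
September 2022 — 1st Sunday is 2022-09-04.
1st Sunday of October 2022: 2022-10-02.
1st Sunday of November 2022: 2022-11-06.

2022-11-06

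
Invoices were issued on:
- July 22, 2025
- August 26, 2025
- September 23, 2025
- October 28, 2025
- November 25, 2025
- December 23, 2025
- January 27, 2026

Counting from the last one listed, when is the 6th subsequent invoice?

July 28, 2026

These are Tuesdays at 28- or 35-day spacing (35, 28, 35, 28, 28, 35).
The pattern: 4th Tuesday of the month.
February 2026 — 4th Tuesday is February 24, 2026.
4th Tuesday of March 2026: March 24, 2026.
April 2026 — 4th Tuesday is April 28, 2026.
May 2026 — 4th Tuesday is May 26, 2026.
4th Tuesday of June 2026: June 23, 2026.
July 2026 — 4th Tuesday is July 28, 2026.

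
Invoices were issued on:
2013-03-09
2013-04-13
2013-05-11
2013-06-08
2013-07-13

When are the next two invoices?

Gaps: 35, 28, 28, 35 days — a mix of 28 and 35. Every date is a Saturday.
Each is the 2nd Saturday of its month.
August 2013 — 2nd Saturday is 2013-08-10.
September 2013 — 2nd Saturday is 2013-09-14.

2013-08-10, 2013-09-14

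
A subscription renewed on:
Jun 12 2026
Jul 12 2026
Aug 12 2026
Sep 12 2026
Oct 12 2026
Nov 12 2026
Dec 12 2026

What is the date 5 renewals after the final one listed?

The day-of-month is always 12 (30, 31, 31, 30, 31, 30 days between events).
So this recurs on the 12th of each month.
Next: January 2027 → Jan 12 2027.
February 2027: Feb 12 2027.
March 2027: Mar 12 2027.
Next: April 2027 → Apr 12 2027.
Next: May 2027 → May 12 2027.

May 12 2027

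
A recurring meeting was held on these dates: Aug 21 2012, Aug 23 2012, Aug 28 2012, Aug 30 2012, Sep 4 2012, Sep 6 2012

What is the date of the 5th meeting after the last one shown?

Sep 25 2012

Every event lands on a Tuesday or Thursday (gaps cycle 2, 5, 2, 5, 2).
So the schedule is: every Tuesday and Thursday.
Next Tuesday: Sep 11 2012.
The following Thursday is Sep 13 2012.
The following Tuesday is Sep 18 2012.
Next Thursday: Sep 20 2012.
Next Tuesday: Sep 25 2012.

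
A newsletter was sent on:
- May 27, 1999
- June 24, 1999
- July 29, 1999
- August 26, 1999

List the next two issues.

September 30, 1999; October 28, 1999

These are Thursdays with 28, 35, 28-day gaps.
Each is the final Thursday of its month — July 29, 1999 is past the 28th, so '4th Thursday' doesn't fit.
Last Thursday of September 1999: September 30, 1999.
October 1999 ends with Thursday October 28, 1999.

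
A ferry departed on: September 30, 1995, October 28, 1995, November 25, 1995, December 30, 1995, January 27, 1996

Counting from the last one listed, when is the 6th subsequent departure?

These are Saturdays with 28, 28, 35, 28-day gaps.
Each is the final Saturday of its month — September 30, 1995 is past the 28th, so '4th Saturday' doesn't fit.
February 1996 ends with Saturday February 24, 1996.
Last Saturday of March 1996: March 30, 1996.
Last Saturday of April 1996: April 27, 1996.
Last Saturday of May 1996: May 25, 1996.
Last Saturday of June 1996: June 29, 1996.
Last Saturday of July 1996: July 27, 1996.

July 27, 1996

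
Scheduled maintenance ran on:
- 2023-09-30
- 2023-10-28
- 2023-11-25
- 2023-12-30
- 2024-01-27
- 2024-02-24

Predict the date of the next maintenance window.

These are Saturdays with 28, 28, 35, 28, 28-day gaps.
Each is the final Saturday of its month — 2023-09-30 is past the 28th, so '4th Saturday' doesn't fit.
March 2024 ends with Saturday 2024-03-30.

2024-03-30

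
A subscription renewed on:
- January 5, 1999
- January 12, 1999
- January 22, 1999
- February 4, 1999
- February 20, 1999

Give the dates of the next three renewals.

March 11, 1999; April 2, 1999; April 27, 1999

The spacing grows by 3 each time: 7, 10, 13, 16 days.
Next gap: 19 days. February 20, 1999 + 19 days = March 11, 1999.
Next gap: 22 days. March 11, 1999 + 22 days = April 2, 1999.
Next gap: 25 days. April 2, 1999 + 25 days = April 27, 1999.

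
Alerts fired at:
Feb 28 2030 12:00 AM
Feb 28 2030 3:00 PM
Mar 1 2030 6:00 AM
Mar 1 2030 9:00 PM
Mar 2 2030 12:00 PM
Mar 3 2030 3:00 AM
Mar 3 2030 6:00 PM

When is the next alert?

Mar 4 2030 9:00 AM

The interval is a steady 15 hours (15, 15, 15, 15, 15, 15).
Mar 3 2030 6:00 PM + 15 h = Mar 4 2030 9:00 AM.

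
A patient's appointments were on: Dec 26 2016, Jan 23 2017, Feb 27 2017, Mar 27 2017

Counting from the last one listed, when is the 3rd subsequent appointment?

Jun 26 2017

Gaps: 28, 35, 28 days — a mix of 28 and 35. Every date is a Monday.
Each is the 4th Monday of its month.
April 2017 — 4th Monday is Apr 24 2017.
May 2017 — 4th Monday is May 22 2017.
4th Monday of June 2017: Jun 26 2017.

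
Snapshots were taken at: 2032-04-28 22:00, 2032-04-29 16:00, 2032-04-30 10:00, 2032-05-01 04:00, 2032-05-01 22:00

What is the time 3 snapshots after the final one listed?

The interval is a steady 18 hours (18, 18, 18, 18).
2032-05-01 22:00 + 18 h = 2032-05-02 16:00.
2032-05-02 16:00 + 18 h = 2032-05-03 10:00.
2032-05-03 10:00 + 18 h = 2032-05-04 04:00.

2032-05-04 04:00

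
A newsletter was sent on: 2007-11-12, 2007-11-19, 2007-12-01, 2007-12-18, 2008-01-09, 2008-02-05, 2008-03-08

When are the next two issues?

Gaps: 7, 12, 17, 22, 27, 32 days — each gap is 5 larger than the previous one.
Next gap: 37 days. 2008-03-08 + 37 days = 2008-04-14.
Next gap: 42 days. 2008-04-14 + 42 days = 2008-05-26.

2008-04-14, 2008-05-26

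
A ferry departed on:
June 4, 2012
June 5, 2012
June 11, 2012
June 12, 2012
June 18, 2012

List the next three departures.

June 19, 2012; June 25, 2012; June 26, 2012

Every event lands on a Monday or Tuesday (gaps cycle 1, 6, 1, 6).
So the schedule is: every Monday and Tuesday.
The following Tuesday is June 19, 2012.
The following Monday is June 25, 2012.
The following Tuesday is June 26, 2012.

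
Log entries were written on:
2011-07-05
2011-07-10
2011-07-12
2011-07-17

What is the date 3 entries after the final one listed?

2011-07-26

The gap pattern 5, 2, 5 repeats every 2 events.
These are the Tuesdays and Sundays of each week.
The following Tuesday is 2011-07-19.
Next Sunday: 2011-07-24.
Next Tuesday: 2011-07-26.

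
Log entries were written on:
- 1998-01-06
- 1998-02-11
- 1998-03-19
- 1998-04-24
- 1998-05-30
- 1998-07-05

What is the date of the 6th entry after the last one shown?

1999-02-06

Every event comes 36 days after the last (36, 36, 36, 36, 36).
1998-07-05 + 36 days = 1998-08-10.
1998-08-10 + 36 days = 1998-09-15.
1998-09-15 + 36 days = 1998-10-21.
1998-10-21 + 36 days = 1998-11-26.
1998-11-26 + 36 days = 1999-01-01.
1999-01-01 + 36 days = 1999-02-06.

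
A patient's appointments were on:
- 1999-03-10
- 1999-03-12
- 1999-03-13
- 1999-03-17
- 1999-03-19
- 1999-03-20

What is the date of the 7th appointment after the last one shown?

The gap pattern 2, 1, 4, 2, 1 repeats every 3 events.
These are the Wednesdays, Fridays and Saturdays of each week.
The following Wednesday is 1999-03-24.
Next Friday: 1999-03-26.
The following Saturday is 1999-03-27.
The following Wednesday is 1999-03-31.
The following Friday is 1999-04-02.
The following Saturday is 1999-04-03.
The following Wednesday is 1999-04-07.

1999-04-07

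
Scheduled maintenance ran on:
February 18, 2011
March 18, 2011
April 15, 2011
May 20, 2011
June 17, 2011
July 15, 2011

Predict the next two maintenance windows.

Gaps: 28, 28, 35, 28, 28 days — a mix of 28 and 35. Every date is a Friday.
Each is the 3rd Friday of its month.
August 2011 — 3rd Friday is August 19, 2011.
September 2011 — 3rd Friday is September 16, 2011.

August 19, 2011; September 16, 2011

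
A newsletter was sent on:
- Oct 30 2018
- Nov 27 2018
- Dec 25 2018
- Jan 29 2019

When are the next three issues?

Feb 26 2019, Mar 26 2019, Apr 30 2019

These are Tuesdays with 28, 28, 35-day gaps.
Each is the final Tuesday of its month — Oct 30 2018 is past the 28th, so '4th Tuesday' doesn't fit.
Last Tuesday of February 2019: Feb 26 2019.
March 2019 ends with Tuesday Mar 26 2019.
Last Tuesday of April 2019: Apr 30 2019.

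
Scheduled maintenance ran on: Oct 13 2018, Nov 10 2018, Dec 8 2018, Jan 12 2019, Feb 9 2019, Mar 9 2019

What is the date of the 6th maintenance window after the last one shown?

Gaps: 28, 28, 35, 28, 28 days — a mix of 28 and 35. Every date is a Saturday.
Each is the 2nd Saturday of its month.
April 2019 — 2nd Saturday is Apr 13 2019.
May 2019 — 2nd Saturday is May 11 2019.
June 2019 — 2nd Saturday is Jun 8 2019.
2nd Saturday of July 2019: Jul 13 2019.
2nd Saturday of August 2019: Aug 10 2019.
2nd Saturday of September 2019: Sep 14 2019.

Sep 14 2019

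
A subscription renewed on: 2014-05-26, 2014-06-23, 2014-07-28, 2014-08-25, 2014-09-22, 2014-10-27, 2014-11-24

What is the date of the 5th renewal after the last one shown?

Gaps: 28, 35, 28, 28, 35, 28 days — a mix of 28 and 35. Every date is a Monday.
Each is the 4th Monday of its month.
4th Monday of December 2014: 2014-12-22.
January 2015 — 4th Monday is 2015-01-26.
4th Monday of February 2015: 2015-02-23.
March 2015 — 4th Monday is 2015-03-23.
4th Monday of April 2015: 2015-04-27.

2015-04-27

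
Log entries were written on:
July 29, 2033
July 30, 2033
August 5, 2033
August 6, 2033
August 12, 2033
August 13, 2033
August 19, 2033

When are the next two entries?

The gap pattern 1, 6, 1, 6, 1, 6 repeats every 2 events.
These are the Fridays and Saturdays of each week.
Next Saturday: August 20, 2033.
The following Friday is August 26, 2033.

August 20, 2033; August 26, 2033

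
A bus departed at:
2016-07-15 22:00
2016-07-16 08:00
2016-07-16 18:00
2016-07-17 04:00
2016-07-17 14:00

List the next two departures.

Spacing: 10, 10, 10, 10 h — constant 10 h.
2016-07-17 14:00 + 10 h = 2016-07-18 00:00.
2016-07-18 00:00 + 10 h = 2016-07-18 10:00.

2016-07-18 00:00, 2016-07-18 10:00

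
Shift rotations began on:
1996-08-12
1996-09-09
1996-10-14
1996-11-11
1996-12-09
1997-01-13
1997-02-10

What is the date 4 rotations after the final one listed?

1997-06-09

These are Mondays at 28- or 35-day spacing (28, 35, 28, 28, 35, 28).
The pattern: 2nd Monday of the month.
2nd Monday of March 1997: 1997-03-10.
April 1997 — 2nd Monday is 1997-04-14.
2nd Monday of May 1997: 1997-05-12.
2nd Monday of June 1997: 1997-06-09.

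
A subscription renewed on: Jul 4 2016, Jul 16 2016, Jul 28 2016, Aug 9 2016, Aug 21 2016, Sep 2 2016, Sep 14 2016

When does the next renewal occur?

The spacing is 12, 12, 12, 12, 12, 12 days — always 12 days.
Sep 14 2016 + 12 days = Sep 26 2016.

Sep 26 2016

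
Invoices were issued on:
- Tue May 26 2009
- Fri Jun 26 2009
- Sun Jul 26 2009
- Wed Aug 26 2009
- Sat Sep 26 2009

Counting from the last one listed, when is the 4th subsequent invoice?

Tue Jan 26 2010

Each date is the 26th; the gaps (31, 30, 31, 31) track the month lengths.
The rule is the 26th of each month.
Next: October 2009 → Mon Oct 26 2009.
Next: November 2009 → Thu Nov 26 2009.
December 2009: Sat Dec 26 2009.
January 2010: Tue Jan 26 2010.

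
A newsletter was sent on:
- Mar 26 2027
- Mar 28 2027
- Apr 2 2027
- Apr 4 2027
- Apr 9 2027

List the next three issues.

Gaps: 2, 5, 2, 5 days — not constant, but cyclic with period 2.
The events fall on every Friday and Sunday.
Next Sunday: Apr 11 2027.
The following Friday is Apr 16 2027.
The following Sunday is Apr 18 2027.

Apr 11 2027, Apr 16 2027, Apr 18 2027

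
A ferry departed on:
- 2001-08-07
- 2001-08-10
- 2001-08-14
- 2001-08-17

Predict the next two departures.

2001-08-21, 2001-08-24

Every event lands on a Tuesday or Friday (gaps cycle 3, 4, 3).
So the schedule is: every Tuesday and Friday.
The following Tuesday is 2001-08-21.
Next Friday: 2001-08-24.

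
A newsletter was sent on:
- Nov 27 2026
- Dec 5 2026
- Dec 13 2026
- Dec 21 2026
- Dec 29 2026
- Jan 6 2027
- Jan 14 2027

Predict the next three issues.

The spacing is 8, 8, 8, 8, 8, 8 days — always 8 days.
Jan 14 2027 + 8 days = Jan 22 2027.
Jan 22 2027 + 8 days = Jan 30 2027.
Jan 30 2027 + 8 days = Feb 7 2027.

Jan 22 2027, Jan 30 2027, Feb 7 2027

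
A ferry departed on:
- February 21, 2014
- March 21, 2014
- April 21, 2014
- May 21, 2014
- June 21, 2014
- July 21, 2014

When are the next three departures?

August 21, 2014; September 21, 2014; October 21, 2014

Each date is the 21st; the gaps (28, 31, 30, 31, 30) track the month lengths.
The rule is the 21st of each month.
August 2014: August 21, 2014.
Next: September 2014 → September 21, 2014.
October 2014: October 21, 2014.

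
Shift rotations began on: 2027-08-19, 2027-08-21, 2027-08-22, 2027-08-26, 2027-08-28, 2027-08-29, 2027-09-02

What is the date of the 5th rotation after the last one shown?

2027-09-12

Every event lands on a Thursday or Saturday or Sunday (gaps cycle 2, 1, 4, 2, 1, 4).
So the schedule is: every Thursday, Saturday and Sunday.
The following Saturday is 2027-09-04.
Next Sunday: 2027-09-05.
The following Thursday is 2027-09-09.
The following Saturday is 2027-09-11.
The following Sunday is 2027-09-12.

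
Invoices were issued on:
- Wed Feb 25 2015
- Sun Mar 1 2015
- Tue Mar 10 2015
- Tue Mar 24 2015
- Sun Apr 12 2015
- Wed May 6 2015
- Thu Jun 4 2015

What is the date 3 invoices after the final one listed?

Intervals are 4, 9, 14, 19, 24, 29 days — an arithmetic progression with common difference 5.
Next gap: 34 days. Thu Jun 4 2015 + 34 days = Wed Jul 8 2015.
Next gap: 39 days. Wed Jul 8 2015 + 39 days = Sun Aug 16 2015.
Next gap: 44 days. Sun Aug 16 2015 + 44 days = Tue Sep 29 2015.

Tue Sep 29 2015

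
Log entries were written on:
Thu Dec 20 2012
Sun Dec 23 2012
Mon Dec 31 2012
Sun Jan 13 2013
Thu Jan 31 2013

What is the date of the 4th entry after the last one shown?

The spacing grows by 5 each time: 3, 8, 13, 18 days.
Next gap: 23 days. Thu Jan 31 2013 + 23 days = Sat Feb 23 2013.
Next gap: 28 days. Sat Feb 23 2013 + 28 days = Sat Mar 23 2013.
Next gap: 33 days. Sat Mar 23 2013 + 33 days = Thu Apr 25 2013.
Next gap: 38 days. Thu Apr 25 2013 + 38 days = Sun Jun 2 2013.

Sun Jun 2 2013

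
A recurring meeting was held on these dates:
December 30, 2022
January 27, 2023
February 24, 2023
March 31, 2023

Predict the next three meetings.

Every date is a Friday; gaps 28, 28, 35 days.
Each is the last Friday of its month (at least one falls on the 29th or later, ruling out '4th Friday').
April 2023 ends with Friday April 28, 2023.
Last Friday of May 2023: May 26, 2023.
June 2023 ends with Friday June 30, 2023.

April 28, 2023; May 26, 2023; June 30, 2023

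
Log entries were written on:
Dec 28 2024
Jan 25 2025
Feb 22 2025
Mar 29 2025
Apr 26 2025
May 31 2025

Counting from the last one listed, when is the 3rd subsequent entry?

All Saturdays; the gaps (28, 28, 35, 28, 35) vary with month length.
This is the last Saturday of each month.
Last Saturday of June 2025: Jun 28 2025.
July 2025 ends with Saturday Jul 26 2025.
Last Saturday of August 2025: Aug 30 2025.

Aug 30 2025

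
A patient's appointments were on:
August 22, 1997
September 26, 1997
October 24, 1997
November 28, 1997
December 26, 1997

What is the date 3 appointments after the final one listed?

March 27, 1998

All dates are Fridays, 35, 28, 35, 28 days apart.
Specifically, the 4th Friday of each month.
4th Friday of January 1998: January 23, 1998.
4th Friday of February 1998: February 27, 1998.
March 1998 — 4th Friday is March 27, 1998.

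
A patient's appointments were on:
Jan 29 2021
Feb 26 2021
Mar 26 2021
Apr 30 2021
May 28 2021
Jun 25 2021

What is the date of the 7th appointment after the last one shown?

Jan 28 2022

Every date is a Friday; gaps 28, 28, 35, 28, 28 days.
Each is the last Friday of its month (at least one falls on the 29th or later, ruling out '4th Friday').
July 2021 ends with Friday Jul 30 2021.
August 2021 ends with Friday Aug 27 2021.
September 2021 ends with Friday Sep 24 2021.
October 2021 ends with Friday Oct 29 2021.
Last Friday of November 2021: Nov 26 2021.
Last Friday of December 2021: Dec 31 2021.
January 2022 ends with Friday Jan 28 2022.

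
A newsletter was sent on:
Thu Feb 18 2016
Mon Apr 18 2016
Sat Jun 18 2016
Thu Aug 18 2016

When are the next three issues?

Each date is the 18th; the gaps (60, 61, 61) track the month lengths.
The rule is the 18th of every 2 months.
Next: October 2016 → Tue Oct 18 2016.
Next: December 2016 → Sun Dec 18 2016.
Next: February 2017 → Sat Feb 18 2017.

Tue Oct 18 2016, Sun Dec 18 2016, Sat Feb 18 2017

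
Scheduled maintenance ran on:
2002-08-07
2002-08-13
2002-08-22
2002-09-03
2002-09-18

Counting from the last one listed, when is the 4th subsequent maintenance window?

Gaps: 6, 9, 12, 15 days — each gap is 3 larger than the previous one.
Next gap: 18 days. 2002-09-18 + 18 days = 2002-10-06.
Next gap: 21 days. 2002-10-06 + 21 days = 2002-10-27.
Next gap: 24 days. 2002-10-27 + 24 days = 2002-11-20.
Next gap: 27 days. 2002-11-20 + 27 days = 2002-12-17.

2002-12-17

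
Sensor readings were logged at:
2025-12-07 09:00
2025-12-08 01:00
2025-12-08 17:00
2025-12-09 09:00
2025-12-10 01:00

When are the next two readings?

2025-12-10 17:00, 2025-12-11 09:00

The interval is a steady 16 hours (16, 16, 16, 16).
2025-12-10 01:00 + 16 h = 2025-12-10 17:00.
2025-12-10 17:00 + 16 h = 2025-12-11 09:00.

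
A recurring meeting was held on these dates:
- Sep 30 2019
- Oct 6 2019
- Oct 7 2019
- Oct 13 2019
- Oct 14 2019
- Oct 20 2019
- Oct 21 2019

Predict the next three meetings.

Every event lands on a Monday or Sunday (gaps cycle 6, 1, 6, 1, 6, 1).
So the schedule is: every Monday and Sunday.
The following Sunday is Oct 27 2019.
The following Monday is Oct 28 2019.
The following Sunday is Nov 3 2019.

Oct 27 2019, Oct 28 2019, Nov 3 2019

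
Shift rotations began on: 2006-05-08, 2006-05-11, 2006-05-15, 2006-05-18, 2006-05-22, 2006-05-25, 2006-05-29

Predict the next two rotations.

Every event lands on a Monday or Thursday (gaps cycle 3, 4, 3, 4, 3, 4).
So the schedule is: every Monday and Thursday.
Next Thursday: 2006-06-01.
Next Monday: 2006-06-05.

2006-06-01, 2006-06-05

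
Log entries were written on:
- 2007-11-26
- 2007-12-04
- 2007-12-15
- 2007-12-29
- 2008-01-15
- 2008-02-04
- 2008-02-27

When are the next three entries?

2008-03-24, 2008-04-22, 2008-05-24

Intervals are 8, 11, 14, 17, 20, 23 days — an arithmetic progression with common difference 3.
Next gap: 26 days. 2008-02-27 + 26 days = 2008-03-24.
Next gap: 29 days. 2008-03-24 + 29 days = 2008-04-22.
Next gap: 32 days. 2008-04-22 + 32 days = 2008-05-24.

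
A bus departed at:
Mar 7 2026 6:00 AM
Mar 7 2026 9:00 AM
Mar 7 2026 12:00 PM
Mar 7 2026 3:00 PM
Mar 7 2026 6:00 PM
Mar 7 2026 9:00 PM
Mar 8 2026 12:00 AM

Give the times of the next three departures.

The interval is a steady 3 hours (3, 3, 3, 3, 3, 3).
Mar 8 2026 12:00 AM + 3 h = Mar 8 2026 3:00 AM.
Mar 8 2026 3:00 AM + 3 h = Mar 8 2026 6:00 AM.
Mar 8 2026 6:00 AM + 3 h = Mar 8 2026 9:00 AM.

Mar 8 2026 3:00 AM, Mar 8 2026 6:00 AM, Mar 8 2026 9:00 AM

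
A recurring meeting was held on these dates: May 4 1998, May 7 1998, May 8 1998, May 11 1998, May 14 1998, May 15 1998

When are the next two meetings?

The gap pattern 3, 1, 3, 3, 1 repeats every 3 events.
These are the Mondays, Thursdays and Fridays of each week.
Next Monday: May 18 1998.
Next Thursday: May 21 1998.

May 18 1998, May 21 1998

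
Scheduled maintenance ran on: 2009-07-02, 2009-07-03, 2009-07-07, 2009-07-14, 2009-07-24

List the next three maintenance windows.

2009-08-06, 2009-08-22, 2009-09-10

The spacing grows by 3 each time: 1, 4, 7, 10 days.
Next gap: 13 days. 2009-07-24 + 13 days = 2009-08-06.
Next gap: 16 days. 2009-08-06 + 16 days = 2009-08-22.
Next gap: 19 days. 2009-08-22 + 19 days = 2009-09-10.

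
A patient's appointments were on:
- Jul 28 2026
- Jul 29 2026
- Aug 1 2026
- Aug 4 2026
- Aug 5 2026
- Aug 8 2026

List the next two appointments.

The gap pattern 1, 3, 3, 1, 3 repeats every 3 events.
These are the Tuesdays, Wednesdays and Saturdays of each week.
The following Tuesday is Aug 11 2026.
Next Wednesday: Aug 12 2026.

Aug 11 2026, Aug 12 2026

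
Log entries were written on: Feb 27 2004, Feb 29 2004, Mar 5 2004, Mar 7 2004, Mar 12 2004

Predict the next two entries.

Mar 14 2004, Mar 19 2004

The gap pattern 2, 5, 2, 5 repeats every 2 events.
These are the Fridays and Sundays of each week.
Next Sunday: Mar 14 2004.
Next Friday: Mar 19 2004.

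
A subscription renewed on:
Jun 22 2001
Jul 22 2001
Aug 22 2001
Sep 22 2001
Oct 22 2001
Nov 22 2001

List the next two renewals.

Dec 22 2001, Jan 22 2002

Gaps: 30, 31, 31, 30, 31 days — not constant. Every event is on the 22nd of the month.
Pattern: the 22nd of each month.
Next: December 2001 → Dec 22 2001.
Next: January 2002 → Jan 22 2002.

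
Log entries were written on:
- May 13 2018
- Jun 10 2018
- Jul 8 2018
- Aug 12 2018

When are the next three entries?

These are Sundays at 28- or 35-day spacing (28, 28, 35).
The pattern: 2nd Sunday of the month.
September 2018 — 2nd Sunday is Sep 9 2018.
2nd Sunday of October 2018: Oct 14 2018.
2nd Sunday of November 2018: Nov 11 2018.

Sep 9 2018, Oct 14 2018, Nov 11 2018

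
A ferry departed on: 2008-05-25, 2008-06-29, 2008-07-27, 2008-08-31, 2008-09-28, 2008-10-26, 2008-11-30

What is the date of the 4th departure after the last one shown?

2009-03-29

All Sundays; the gaps (35, 28, 35, 28, 28, 35) vary with month length.
This is the last Sunday of each month.
December 2008 ends with Sunday 2008-12-28.
January 2009 ends with Sunday 2009-01-25.
Last Sunday of February 2009: 2009-02-22.
March 2009 ends with Sunday 2009-03-29.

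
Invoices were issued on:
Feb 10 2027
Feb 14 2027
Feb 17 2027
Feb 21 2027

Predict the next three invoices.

Feb 24 2027, Feb 28 2027, Mar 3 2027

Every event lands on a Wednesday or Sunday (gaps cycle 4, 3, 4).
So the schedule is: every Wednesday and Sunday.
The following Wednesday is Feb 24 2027.
Next Sunday: Feb 28 2027.
The following Wednesday is Mar 3 2027.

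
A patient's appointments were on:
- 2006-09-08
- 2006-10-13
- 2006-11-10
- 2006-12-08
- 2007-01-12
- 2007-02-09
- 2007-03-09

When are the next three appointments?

2007-04-13, 2007-05-11, 2007-06-08

Gaps: 35, 28, 28, 35, 28, 28 days — a mix of 28 and 35. Every date is a Friday.
Each is the 2nd Friday of its month.
April 2007 — 2nd Friday is 2007-04-13.
May 2007 — 2nd Friday is 2007-05-11.
June 2007 — 2nd Friday is 2007-06-08.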